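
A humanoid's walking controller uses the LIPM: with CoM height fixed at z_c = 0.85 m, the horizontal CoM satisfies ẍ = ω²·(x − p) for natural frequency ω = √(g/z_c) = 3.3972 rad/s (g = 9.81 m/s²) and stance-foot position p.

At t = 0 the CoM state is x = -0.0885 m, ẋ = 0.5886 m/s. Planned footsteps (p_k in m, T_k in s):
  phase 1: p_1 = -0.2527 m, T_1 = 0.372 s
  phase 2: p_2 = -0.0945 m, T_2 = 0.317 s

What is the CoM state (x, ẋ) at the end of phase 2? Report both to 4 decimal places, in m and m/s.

phase 1: p=-0.2527, T=0.372, ωT=1.263758, cosh=1.910643, sinh=1.628053; start (x,ẋ)=(-0.088500, 0.588600) → end (x,ẋ)=(0.343105, 2.032766)
phase 2: p=-0.0945, T=0.317, ωT=1.076912, cosh=1.638124, sinh=1.297478; start (x,ẋ)=(0.343105, 2.032766) → end (x,ẋ)=(1.398716, 5.258792)

x = 1.3987, ẋ = 5.2588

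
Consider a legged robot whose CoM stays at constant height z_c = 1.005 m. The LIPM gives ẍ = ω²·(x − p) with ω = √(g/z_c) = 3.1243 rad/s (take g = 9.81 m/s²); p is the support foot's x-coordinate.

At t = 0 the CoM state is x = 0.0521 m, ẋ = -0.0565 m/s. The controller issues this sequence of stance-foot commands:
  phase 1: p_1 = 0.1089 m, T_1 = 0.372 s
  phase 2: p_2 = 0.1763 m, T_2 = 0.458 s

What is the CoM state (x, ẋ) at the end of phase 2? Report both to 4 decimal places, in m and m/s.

phase 1: p=0.1089, T=0.372, ωT=1.162240, cosh=1.754935, sinh=1.442150; start (x,ẋ)=(0.052100, -0.056500) → end (x,ẋ)=(-0.016860, -0.355078)
phase 2: p=0.1763, T=0.458, ωT=1.430929, cosh=2.210836, sinh=1.971749; start (x,ẋ)=(-0.016860, -0.355078) → end (x,ẋ)=(-0.474836, -1.974951)

x = -0.4748, ẋ = -1.9750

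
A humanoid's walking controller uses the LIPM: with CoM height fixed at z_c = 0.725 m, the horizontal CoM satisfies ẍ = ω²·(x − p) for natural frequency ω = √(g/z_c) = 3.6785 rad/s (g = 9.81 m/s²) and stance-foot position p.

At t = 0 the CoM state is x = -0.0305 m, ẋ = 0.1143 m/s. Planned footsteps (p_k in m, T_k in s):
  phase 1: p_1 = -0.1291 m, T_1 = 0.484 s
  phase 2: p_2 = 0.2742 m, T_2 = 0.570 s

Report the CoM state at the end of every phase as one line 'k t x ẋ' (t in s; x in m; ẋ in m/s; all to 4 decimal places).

1 0.4840 0.2612 1.3939
2 1.0540 1.7394 5.5670

phase 1: p=-0.1291, T=0.484, ωT=1.780394, cosh=3.050382, sinh=2.881811; start (x,ẋ)=(-0.030500, 0.114300) → end (x,ẋ)=(0.261213, 1.393892)
phase 2: p=0.2742, T=0.570, ωT=2.096745, cosh=4.131244, sinh=4.008388; start (x,ẋ)=(0.261213, 1.393892) → end (x,ẋ)=(1.739442, 5.567010)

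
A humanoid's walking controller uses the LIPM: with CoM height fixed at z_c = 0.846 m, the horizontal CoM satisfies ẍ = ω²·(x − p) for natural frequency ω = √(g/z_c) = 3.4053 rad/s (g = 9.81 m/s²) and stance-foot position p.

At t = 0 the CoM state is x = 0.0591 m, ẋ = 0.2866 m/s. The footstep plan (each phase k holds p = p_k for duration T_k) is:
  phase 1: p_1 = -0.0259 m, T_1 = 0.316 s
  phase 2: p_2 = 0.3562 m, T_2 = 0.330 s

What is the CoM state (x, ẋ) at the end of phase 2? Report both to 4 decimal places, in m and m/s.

x = 0.4696, ẋ = 0.8089

phase 1: p=-0.0259, T=0.316, ωT=1.076075, cosh=1.637037, sinh=1.296106; start (x,ẋ)=(0.059100, 0.286600) → end (x,ẋ)=(0.222332, 0.844334)
phase 2: p=0.3562, T=0.330, ωT=1.123749, cosh=1.700712, sinh=1.375654; start (x,ẋ)=(0.222332, 0.844334) → end (x,ẋ)=(0.469619, 0.808863)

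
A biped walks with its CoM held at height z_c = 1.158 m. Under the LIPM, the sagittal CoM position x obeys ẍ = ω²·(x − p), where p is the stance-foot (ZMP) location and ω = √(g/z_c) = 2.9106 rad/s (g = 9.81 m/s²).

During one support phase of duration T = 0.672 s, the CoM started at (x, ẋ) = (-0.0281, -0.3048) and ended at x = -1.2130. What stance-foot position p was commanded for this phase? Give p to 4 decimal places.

ωT = 2.9106·0.672 = 1.955923; cosh(ωT) = 3.605939, sinh(ωT) = 3.464505
x(T) = p + (x₀−p)·cosh(ωT) + (ẋ₀/ω)·sinh(ωT) ⇒ p·(1 − cosh) = x(T) − x₀·cosh − (ẋ₀/ω)·sinh
numerator   = -1.2130 − (-0.0281)·3.605939 − (-0.3048/2.9106)·3.464505 = -0.748868
denominator = 1 − 3.605939 = -2.605939
p = -0.748868 / -2.605939 = 0.2874

p = 0.2874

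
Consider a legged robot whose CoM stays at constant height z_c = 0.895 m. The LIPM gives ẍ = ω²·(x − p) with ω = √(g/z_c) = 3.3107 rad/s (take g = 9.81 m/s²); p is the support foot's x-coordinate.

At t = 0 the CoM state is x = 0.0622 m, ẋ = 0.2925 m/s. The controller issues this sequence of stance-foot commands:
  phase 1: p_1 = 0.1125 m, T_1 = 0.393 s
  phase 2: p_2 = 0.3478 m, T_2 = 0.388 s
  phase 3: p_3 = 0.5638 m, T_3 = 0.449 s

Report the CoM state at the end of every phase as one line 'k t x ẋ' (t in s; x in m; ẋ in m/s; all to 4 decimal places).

phase 1: p=0.1125, T=0.393, ωT=1.301105, cosh=1.972792, sinh=1.700562; start (x,ẋ)=(0.062200, 0.292500) → end (x,ẋ)=(0.163513, 0.293850)
phase 2: p=0.3478, T=0.388, ωT=1.284552, cosh=1.944911, sinh=1.668136; start (x,ẋ)=(0.163513, 0.293850) → end (x,ẋ)=(0.137438, -0.446249)
phase 3: p=0.5638, T=0.449, ωT=1.486504, cosh=2.323887, sinh=2.097725; start (x,ẋ)=(0.137438, -0.446249) → end (x,ẋ)=(-0.709769, -3.998089)

1 0.3930 0.1635 0.2939
2 0.7810 0.1374 -0.4462
3 1.2300 -0.7098 -3.9981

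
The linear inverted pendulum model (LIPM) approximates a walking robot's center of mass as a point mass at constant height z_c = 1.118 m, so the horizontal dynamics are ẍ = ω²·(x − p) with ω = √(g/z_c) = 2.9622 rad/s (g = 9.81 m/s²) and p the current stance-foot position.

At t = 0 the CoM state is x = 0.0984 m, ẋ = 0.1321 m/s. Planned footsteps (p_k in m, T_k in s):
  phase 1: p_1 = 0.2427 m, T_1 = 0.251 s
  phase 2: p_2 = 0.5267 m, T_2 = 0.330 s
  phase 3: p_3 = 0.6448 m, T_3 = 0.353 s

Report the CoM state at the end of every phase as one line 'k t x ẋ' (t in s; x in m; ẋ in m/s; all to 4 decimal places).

phase 1: p=0.2427, T=0.251, ωT=0.743512, cosh=1.289375, sinh=0.813934; start (x,ẋ)=(0.098400, 0.132100) → end (x,ẋ)=(0.092941, -0.177586)
phase 2: p=0.5267, T=0.330, ωT=0.977526, cosh=1.517057, sinh=1.140816; start (x,ẋ)=(0.092941, -0.177586) → end (x,ẋ)=(-0.199730, -1.735222)
phase 3: p=0.6448, T=0.353, ωT=1.045657, cosh=1.598364, sinh=1.246903; start (x,ẋ)=(-0.199730, -1.735222) → end (x,ẋ)=(-1.435487, -5.892850)

1 0.2510 0.0929 -0.1776
2 0.5810 -0.1997 -1.7352
3 0.9340 -1.4355 -5.8929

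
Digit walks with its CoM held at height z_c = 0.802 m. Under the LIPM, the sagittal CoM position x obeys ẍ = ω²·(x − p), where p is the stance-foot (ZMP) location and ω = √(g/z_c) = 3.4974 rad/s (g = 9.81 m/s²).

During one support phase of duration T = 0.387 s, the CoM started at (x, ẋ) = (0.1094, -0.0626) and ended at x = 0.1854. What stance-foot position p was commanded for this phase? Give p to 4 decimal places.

p = 0.0076

ωT = 3.4974·0.387 = 1.353494; cosh(ωT) = 2.064631, sinh(ωT) = 1.806295
x(T) = p + (x₀−p)·cosh(ωT) + (ẋ₀/ω)·sinh(ωT) ⇒ p·(1 − cosh) = x(T) − x₀·cosh − (ẋ₀/ω)·sinh
numerator   = 0.1854 − (0.1094)·2.064631 − (-0.0626/3.4974)·1.806295 = -0.008140
denominator = 1 − 2.064631 = -1.064631
p = -0.008140 / -1.064631 = 0.0076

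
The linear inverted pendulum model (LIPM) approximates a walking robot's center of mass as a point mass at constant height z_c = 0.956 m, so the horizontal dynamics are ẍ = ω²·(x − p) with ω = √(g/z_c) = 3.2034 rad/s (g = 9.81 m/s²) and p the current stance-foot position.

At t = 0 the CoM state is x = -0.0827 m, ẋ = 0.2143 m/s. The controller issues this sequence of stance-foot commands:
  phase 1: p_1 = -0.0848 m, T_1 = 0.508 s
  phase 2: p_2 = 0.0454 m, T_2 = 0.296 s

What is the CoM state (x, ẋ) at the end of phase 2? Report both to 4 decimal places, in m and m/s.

x = 0.3029, ẋ = 1.0024

phase 1: p=-0.0848, T=0.508, ωT=1.627327, cosh=2.643353, sinh=2.446899; start (x,ẋ)=(-0.082700, 0.214300) → end (x,ẋ)=(0.084443, 0.582931)
phase 2: p=0.0454, T=0.296, ωT=0.948206, cosh=1.484256, sinh=1.096820; start (x,ẋ)=(0.084443, 0.582931) → end (x,ẋ)=(0.302941, 1.002398)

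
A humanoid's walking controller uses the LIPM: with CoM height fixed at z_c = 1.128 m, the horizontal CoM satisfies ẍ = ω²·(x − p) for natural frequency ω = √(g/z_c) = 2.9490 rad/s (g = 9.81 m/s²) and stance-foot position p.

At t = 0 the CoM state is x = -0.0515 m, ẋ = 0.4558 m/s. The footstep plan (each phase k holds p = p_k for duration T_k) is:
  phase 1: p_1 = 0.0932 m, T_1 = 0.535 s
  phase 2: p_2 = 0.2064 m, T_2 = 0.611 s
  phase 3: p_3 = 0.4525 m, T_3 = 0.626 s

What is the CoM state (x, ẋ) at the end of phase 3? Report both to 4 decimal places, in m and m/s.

x = -1.6049, ẋ = -5.9392

phase 1: p=0.0932, T=0.535, ωT=1.577715, cosh=2.525161, sinh=2.318714; start (x,ẋ)=(-0.051500, 0.455800) → end (x,ẋ)=(0.086192, 0.161526)
phase 2: p=0.2064, T=0.611, ωT=1.801839, cosh=3.112889, sinh=2.947894; start (x,ẋ)=(0.086192, 0.161526) → end (x,ẋ)=(-0.006330, -0.542199)
phase 3: p=0.4525, T=0.626, ωT=1.846074, cosh=3.246378, sinh=3.088522; start (x,ẋ)=(-0.006330, -0.542199) → end (x,ẋ)=(-1.604886, -5.939229)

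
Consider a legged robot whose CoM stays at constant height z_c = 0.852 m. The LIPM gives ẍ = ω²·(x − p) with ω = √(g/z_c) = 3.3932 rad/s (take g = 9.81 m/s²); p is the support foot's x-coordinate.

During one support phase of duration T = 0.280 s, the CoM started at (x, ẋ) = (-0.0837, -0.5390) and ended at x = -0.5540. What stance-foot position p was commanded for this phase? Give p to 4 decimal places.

ωT = 3.3932·0.280 = 0.950096; cosh(ωT) = 1.486331, sinh(ωT) = 1.099627
x(T) = p + (x₀−p)·cosh(ωT) + (ẋ₀/ω)·sinh(ωT) ⇒ p·(1 − cosh) = x(T) − x₀·cosh − (ẋ₀/ω)·sinh
numerator   = -0.5540 − (-0.0837)·1.486331 − (-0.5390/3.3932)·1.099627 = -0.254922
denominator = 1 − 1.486331 = -0.486331
p = -0.254922 / -0.486331 = 0.5242

p = 0.5242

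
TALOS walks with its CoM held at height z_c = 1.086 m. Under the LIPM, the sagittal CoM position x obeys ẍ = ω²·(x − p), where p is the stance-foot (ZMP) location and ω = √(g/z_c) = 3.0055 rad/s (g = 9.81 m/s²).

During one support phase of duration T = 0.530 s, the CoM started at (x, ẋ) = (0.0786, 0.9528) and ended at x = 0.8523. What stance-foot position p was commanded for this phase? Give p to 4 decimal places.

p = 0.0617

ωT = 3.0055·0.530 = 1.592915; cosh(ωT) = 2.560698, sinh(ωT) = 2.357366
x(T) = p + (x₀−p)·cosh(ωT) + (ẋ₀/ω)·sinh(ωT) ⇒ p·(1 − cosh) = x(T) − x₀·cosh − (ẋ₀/ω)·sinh
numerator   = 0.8523 − (0.0786)·2.560698 − (0.9528/3.0055)·2.357366 = -0.096300
denominator = 1 − 2.560698 = -1.560698
p = -0.096300 / -1.560698 = 0.0617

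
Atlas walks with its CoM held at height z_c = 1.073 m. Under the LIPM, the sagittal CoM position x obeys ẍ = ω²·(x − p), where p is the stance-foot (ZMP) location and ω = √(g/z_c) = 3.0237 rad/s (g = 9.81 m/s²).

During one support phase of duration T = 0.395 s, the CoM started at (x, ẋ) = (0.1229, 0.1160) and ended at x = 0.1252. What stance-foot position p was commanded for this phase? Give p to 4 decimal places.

ωT = 3.0237·0.395 = 1.194362; cosh(ωT) = 1.802173, sinh(ωT) = 1.499276
x(T) = p + (x₀−p)·cosh(ωT) + (ẋ₀/ω)·sinh(ωT) ⇒ p·(1 − cosh) = x(T) − x₀·cosh − (ẋ₀/ω)·sinh
numerator   = 0.1252 − (0.1229)·1.802173 − (0.1160/3.0237)·1.499276 = -0.153805
denominator = 1 − 1.802173 = -0.802173
p = -0.153805 / -0.802173 = 0.1917

p = 0.1917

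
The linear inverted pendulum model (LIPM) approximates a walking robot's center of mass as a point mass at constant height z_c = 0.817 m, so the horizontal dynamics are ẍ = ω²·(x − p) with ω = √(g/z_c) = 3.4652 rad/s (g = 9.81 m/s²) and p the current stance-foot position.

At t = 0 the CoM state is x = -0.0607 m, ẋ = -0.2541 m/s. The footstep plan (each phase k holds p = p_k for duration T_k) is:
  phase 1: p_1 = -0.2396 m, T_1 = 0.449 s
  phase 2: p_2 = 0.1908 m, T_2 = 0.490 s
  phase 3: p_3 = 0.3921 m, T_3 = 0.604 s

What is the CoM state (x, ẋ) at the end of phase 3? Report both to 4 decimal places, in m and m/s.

x = 1.1080, ẋ = 2.5963

phase 1: p=-0.2396, T=0.449, ωT=1.555875, cosh=2.475118, sinh=2.264113; start (x,ẋ)=(-0.060700, -0.254100) → end (x,ẋ)=(0.037173, 0.774651)
phase 2: p=0.1908, T=0.490, ωT=1.697948, cosh=2.822893, sinh=2.639834; start (x,ẋ)=(0.037173, 0.774651) → end (x,ẋ)=(0.347267, 0.781448)
phase 3: p=0.3921, T=0.604, ωT=2.092981, cosh=4.116185, sinh=3.992866; start (x,ẋ)=(0.347267, 0.781448) → end (x,ẋ)=(1.108003, 2.596273)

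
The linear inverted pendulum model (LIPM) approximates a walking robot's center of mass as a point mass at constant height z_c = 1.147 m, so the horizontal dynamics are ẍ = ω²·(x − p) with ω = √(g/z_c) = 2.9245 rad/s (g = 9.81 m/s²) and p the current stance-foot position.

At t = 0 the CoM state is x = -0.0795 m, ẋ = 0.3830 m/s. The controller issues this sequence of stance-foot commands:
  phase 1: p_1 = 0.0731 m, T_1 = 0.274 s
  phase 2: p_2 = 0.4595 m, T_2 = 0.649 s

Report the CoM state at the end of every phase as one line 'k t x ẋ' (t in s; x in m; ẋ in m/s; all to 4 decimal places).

1 0.2740 -0.0146 0.1156
2 0.9230 -1.0290 -4.1280

phase 1: p=0.0731, T=0.274, ωT=0.801313, cosh=1.338602, sinh=0.889863; start (x,ẋ)=(-0.079500, 0.383000) → end (x,ẋ)=(-0.014632, 0.115558)
phase 2: p=0.4595, T=0.649, ωT=1.898001, cosh=3.411204, sinh=3.261336; start (x,ẋ)=(-0.014632, 0.115558) → end (x,ẋ)=(-1.028993, -4.127973)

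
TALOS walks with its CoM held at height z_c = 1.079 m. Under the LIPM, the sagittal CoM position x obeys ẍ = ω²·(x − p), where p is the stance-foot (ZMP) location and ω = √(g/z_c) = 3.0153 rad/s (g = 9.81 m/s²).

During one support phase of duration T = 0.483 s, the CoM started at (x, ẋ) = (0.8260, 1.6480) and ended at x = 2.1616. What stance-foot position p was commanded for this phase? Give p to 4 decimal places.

p = 0.6462

ωT = 3.0153·0.483 = 1.456390; cosh(ωT) = 2.261759, sinh(ωT) = 2.028683
x(T) = p + (x₀−p)·cosh(ωT) + (ẋ₀/ω)·sinh(ωT) ⇒ p·(1 − cosh) = x(T) − x₀·cosh − (ẋ₀/ω)·sinh
numerator   = 2.1616 − (0.8260)·2.261759 − (1.6480/3.0153)·2.028683 = -0.815382
denominator = 1 − 2.261759 = -1.261759
p = -0.815382 / -1.261759 = 0.6462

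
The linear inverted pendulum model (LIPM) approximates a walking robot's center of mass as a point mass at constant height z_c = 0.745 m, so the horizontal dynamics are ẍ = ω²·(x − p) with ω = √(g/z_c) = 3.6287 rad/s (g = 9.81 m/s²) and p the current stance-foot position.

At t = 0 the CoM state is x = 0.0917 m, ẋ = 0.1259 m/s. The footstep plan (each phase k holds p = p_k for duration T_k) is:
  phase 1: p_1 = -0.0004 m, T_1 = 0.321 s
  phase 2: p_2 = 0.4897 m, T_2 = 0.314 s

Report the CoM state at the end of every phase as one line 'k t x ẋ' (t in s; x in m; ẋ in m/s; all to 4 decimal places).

1 0.3210 0.2118 0.7049
2 0.6350 0.2834 -0.2003

phase 1: p=-0.0004, T=0.321, ωT=1.164813, cosh=1.758652, sinh=1.446671; start (x,ẋ)=(0.091700, 0.125900) → end (x,ẋ)=(0.211765, 0.704896)
phase 2: p=0.4897, T=0.314, ωT=1.139412, cosh=1.722468, sinh=1.402461; start (x,ẋ)=(0.211765, 0.704896) → end (x,ẋ)=(0.283402, -0.200281)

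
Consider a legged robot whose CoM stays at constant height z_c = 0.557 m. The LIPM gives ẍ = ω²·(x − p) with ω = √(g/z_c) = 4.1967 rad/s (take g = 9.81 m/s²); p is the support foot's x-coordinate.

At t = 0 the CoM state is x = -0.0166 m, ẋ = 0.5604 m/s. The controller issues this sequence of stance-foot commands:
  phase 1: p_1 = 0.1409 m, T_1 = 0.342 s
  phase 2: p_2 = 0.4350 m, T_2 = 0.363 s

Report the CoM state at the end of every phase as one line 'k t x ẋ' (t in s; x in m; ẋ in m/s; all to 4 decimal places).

1 0.3420 0.0559 -0.0659
2 0.7050 -0.5102 -3.6343

phase 1: p=0.1409, T=0.342, ωT=1.435271, cosh=2.219418, sinh=1.981367; start (x,ẋ)=(-0.016600, 0.560400) → end (x,ẋ)=(0.055921, -0.065883)
phase 2: p=0.4350, T=0.363, ωT=1.523402, cosh=2.402888, sinh=2.184919; start (x,ẋ)=(0.055921, -0.065883) → end (x,ẋ)=(-0.510186, -3.634259)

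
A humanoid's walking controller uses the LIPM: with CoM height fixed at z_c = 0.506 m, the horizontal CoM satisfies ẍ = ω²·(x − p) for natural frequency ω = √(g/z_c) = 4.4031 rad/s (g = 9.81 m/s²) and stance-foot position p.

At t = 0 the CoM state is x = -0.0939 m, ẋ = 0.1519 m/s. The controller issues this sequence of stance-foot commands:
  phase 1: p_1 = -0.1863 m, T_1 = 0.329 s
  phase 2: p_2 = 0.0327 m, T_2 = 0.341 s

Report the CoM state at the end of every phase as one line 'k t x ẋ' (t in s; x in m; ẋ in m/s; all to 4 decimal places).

phase 1: p=-0.1863, T=0.329, ωT=1.448620, cosh=2.246065, sinh=2.011170; start (x,ẋ)=(-0.093900, 0.151900) → end (x,ẋ)=(0.090619, 1.159415)
phase 2: p=0.0327, T=0.341, ωT=1.501457, cosh=2.355515, sinh=2.132709; start (x,ẋ)=(0.090619, 1.159415) → end (x,ẋ)=(0.730708, 3.274905)

1 0.3290 0.0906 1.1594
2 0.6700 0.7307 3.2749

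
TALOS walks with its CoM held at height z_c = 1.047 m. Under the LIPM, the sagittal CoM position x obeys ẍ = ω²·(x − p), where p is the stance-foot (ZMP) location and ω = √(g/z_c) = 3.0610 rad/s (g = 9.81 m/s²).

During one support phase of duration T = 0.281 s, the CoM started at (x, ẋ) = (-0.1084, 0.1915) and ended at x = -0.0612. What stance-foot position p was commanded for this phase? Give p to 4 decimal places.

p = -0.0741

ωT = 3.0610·0.281 = 0.860141; cosh(ωT) = 1.393298, sinh(ωT) = 0.970196
x(T) = p + (x₀−p)·cosh(ωT) + (ẋ₀/ω)·sinh(ωT) ⇒ p·(1 − cosh) = x(T) − x₀·cosh − (ẋ₀/ω)·sinh
numerator   = -0.0612 − (-0.1084)·1.393298 − (0.1915/3.0610)·0.970196 = 0.029137
denominator = 1 − 1.393298 = -0.393298
p = 0.029137 / -0.393298 = -0.0741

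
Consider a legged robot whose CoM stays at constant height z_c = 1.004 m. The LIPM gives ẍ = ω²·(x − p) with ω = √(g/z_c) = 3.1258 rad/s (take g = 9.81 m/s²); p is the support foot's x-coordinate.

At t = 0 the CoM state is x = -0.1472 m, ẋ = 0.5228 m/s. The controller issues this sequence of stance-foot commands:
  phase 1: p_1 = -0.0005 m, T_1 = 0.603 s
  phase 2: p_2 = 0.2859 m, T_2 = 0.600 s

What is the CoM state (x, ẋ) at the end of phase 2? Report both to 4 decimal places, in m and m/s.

phase 1: p=-0.0005, T=0.603, ωT=1.884857, cosh=3.368633, sinh=3.216782; start (x,ẋ)=(-0.147200, 0.522800) → end (x,ẋ)=(0.043339, 0.286050)
phase 2: p=0.2859, T=0.600, ωT=1.875480, cosh=3.338616, sinh=3.185334; start (x,ẋ)=(0.043339, 0.286050) → end (x,ẋ)=(-0.232421, -1.460104)

x = -0.2324, ẋ = -1.4601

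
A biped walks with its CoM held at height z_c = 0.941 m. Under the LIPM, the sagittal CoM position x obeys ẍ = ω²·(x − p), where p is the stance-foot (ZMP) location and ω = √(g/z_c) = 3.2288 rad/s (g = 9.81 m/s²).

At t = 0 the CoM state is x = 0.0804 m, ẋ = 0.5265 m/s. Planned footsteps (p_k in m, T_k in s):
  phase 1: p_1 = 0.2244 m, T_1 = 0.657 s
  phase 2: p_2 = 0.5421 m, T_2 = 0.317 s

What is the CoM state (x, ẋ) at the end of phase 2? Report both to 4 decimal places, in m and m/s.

x = 0.2576, ẋ = -0.5072

phase 1: p=0.2244, T=0.657, ωT=2.121322, cosh=4.231014, sinh=4.111141; start (x,ẋ)=(0.080400, 0.526500) → end (x,ẋ)=(0.285512, 0.316165)
phase 2: p=0.5421, T=0.317, ωT=1.023530, cosh=1.571162, sinh=1.211838; start (x,ẋ)=(0.285512, 0.316165) → end (x,ẋ)=(0.257622, -0.507227)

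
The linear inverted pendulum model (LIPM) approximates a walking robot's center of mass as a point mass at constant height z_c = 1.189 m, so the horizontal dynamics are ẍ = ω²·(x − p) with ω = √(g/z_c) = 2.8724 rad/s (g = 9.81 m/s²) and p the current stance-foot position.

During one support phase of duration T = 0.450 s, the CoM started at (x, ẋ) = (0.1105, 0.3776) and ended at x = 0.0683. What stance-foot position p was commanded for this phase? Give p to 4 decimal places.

ωT = 2.8724·0.450 = 1.292580; cosh(ωT) = 1.958366, sinh(ωT) = 1.683805
x(T) = p + (x₀−p)·cosh(ωT) + (ẋ₀/ω)·sinh(ωT) ⇒ p·(1 − cosh) = x(T) − x₀·cosh − (ẋ₀/ω)·sinh
numerator   = 0.0683 − (0.1105)·1.958366 − (0.3776/2.8724)·1.683805 = -0.369449
denominator = 1 − 1.958366 = -0.958366
p = -0.369449 / -0.958366 = 0.3855

p = 0.3855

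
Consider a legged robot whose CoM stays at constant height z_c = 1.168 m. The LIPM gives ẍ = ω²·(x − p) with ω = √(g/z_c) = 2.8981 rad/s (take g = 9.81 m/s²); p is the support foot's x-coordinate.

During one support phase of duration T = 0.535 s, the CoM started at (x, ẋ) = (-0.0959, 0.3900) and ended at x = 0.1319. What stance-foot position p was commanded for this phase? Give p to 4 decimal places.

ωT = 2.8981·0.535 = 1.550484; cosh(ωT) = 2.462947, sinh(ωT) = 2.250802
x(T) = p + (x₀−p)·cosh(ωT) + (ẋ₀/ω)·sinh(ωT) ⇒ p·(1 − cosh) = x(T) − x₀·cosh − (ẋ₀/ω)·sinh
numerator   = 0.1319 − (-0.0959)·2.462947 − (0.3900/2.8981)·2.250802 = 0.065204
denominator = 1 − 2.462947 = -1.462947
p = 0.065204 / -1.462947 = -0.0446

p = -0.0446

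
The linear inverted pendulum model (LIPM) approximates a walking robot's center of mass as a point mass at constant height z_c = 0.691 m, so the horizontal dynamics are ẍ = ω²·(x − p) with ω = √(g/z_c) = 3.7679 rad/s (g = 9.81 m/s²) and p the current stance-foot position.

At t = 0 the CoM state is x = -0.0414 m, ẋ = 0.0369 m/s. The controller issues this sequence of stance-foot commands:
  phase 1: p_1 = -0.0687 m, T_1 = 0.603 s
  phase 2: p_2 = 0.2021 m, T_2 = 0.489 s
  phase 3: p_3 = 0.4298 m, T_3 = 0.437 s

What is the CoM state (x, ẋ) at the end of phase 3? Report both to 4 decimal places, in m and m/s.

phase 1: p=-0.0687, T=0.603, ωT=2.272044, cosh=4.901152, sinh=4.798051; start (x,ẋ)=(-0.041400, 0.036900) → end (x,ẋ)=(0.112090, 0.674398)
phase 2: p=0.2021, T=0.489, ωT=1.842503, cosh=3.235370, sinh=3.076949; start (x,ẋ)=(0.112090, 0.674398) → end (x,ẋ)=(0.461612, 1.138382)
phase 3: p=0.4298, T=0.437, ωT=1.646572, cosh=2.690936, sinh=2.498227; start (x,ẋ)=(0.461612, 1.138382) → end (x,ẋ)=(1.270185, 3.362763)

x = 1.2702, ẋ = 3.3628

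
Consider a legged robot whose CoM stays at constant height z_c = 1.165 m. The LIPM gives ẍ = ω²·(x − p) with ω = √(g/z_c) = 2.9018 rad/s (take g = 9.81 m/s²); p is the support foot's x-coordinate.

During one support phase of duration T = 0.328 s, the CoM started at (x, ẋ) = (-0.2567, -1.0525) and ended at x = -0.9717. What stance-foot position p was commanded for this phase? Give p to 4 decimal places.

ωT = 2.9018·0.328 = 0.951790; cosh(ωT) = 1.488196, sinh(ωT) = 1.102147
x(T) = p + (x₀−p)·cosh(ωT) + (ẋ₀/ω)·sinh(ωT) ⇒ p·(1 − cosh) = x(T) − x₀·cosh − (ẋ₀/ω)·sinh
numerator   = -0.9717 − (-0.2567)·1.488196 − (-1.0525/2.9018)·1.102147 = -0.189925
denominator = 1 − 1.488196 = -0.488196
p = -0.189925 / -0.488196 = 0.3890

p = 0.3890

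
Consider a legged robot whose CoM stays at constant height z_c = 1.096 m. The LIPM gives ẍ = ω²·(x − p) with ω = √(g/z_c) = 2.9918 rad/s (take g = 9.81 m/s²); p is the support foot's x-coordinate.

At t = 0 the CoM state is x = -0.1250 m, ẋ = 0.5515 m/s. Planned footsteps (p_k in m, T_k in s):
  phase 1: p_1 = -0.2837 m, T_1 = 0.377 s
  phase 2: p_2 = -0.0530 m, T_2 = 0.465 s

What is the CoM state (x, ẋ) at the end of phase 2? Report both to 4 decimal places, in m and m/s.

phase 1: p=-0.2837, T=0.377, ωT=1.127909, cosh=1.706449, sinh=1.382740; start (x,ẋ)=(-0.125000, 0.551500) → end (x,ẋ)=(0.242004, 1.597630)
phase 2: p=-0.0530, T=0.465, ωT=1.391187, cosh=2.134199, sinh=1.885419; start (x,ẋ)=(0.242004, 1.597630) → end (x,ẋ)=(1.583416, 5.073717)

x = 1.5834, ẋ = 5.0737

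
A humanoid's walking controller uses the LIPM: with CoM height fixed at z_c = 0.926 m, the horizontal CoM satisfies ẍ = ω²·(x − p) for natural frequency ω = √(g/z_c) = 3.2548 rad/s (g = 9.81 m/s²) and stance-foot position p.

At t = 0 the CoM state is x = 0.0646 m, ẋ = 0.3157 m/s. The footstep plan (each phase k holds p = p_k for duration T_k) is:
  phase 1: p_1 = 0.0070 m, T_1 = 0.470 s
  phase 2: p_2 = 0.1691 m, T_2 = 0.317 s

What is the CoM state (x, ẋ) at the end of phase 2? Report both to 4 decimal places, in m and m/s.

phase 1: p=0.0070, T=0.470, ωT=1.529756, cosh=2.416819, sinh=2.200231; start (x,ẋ)=(0.064600, 0.315700) → end (x,ẋ)=(0.359621, 1.175481)
phase 2: p=0.1691, T=0.317, ωT=1.031772, cosh=1.581204, sinh=1.224829; start (x,ẋ)=(0.359621, 1.175481) → end (x,ẋ)=(0.912703, 2.618200)

x = 0.9127, ẋ = 2.6182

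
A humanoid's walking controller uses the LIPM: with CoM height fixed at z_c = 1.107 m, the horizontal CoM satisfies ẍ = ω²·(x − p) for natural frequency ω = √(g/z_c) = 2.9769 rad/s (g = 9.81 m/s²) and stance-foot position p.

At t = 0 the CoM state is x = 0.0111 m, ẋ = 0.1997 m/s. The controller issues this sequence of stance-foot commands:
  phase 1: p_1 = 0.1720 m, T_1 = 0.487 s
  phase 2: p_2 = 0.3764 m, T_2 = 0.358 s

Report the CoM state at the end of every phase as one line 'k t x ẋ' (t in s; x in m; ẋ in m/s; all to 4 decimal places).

1 0.4870 -0.0547 -0.5155
2 0.8450 -0.5451 -2.4787

phase 1: p=0.1720, T=0.487, ωT=1.449750, cosh=2.248340, sinh=2.013711; start (x,ẋ)=(0.011100, 0.199700) → end (x,ẋ)=(-0.054672, -0.515540)
phase 2: p=0.3764, T=0.358, ωT=1.065730, cosh=1.623717, sinh=1.279241; start (x,ẋ)=(-0.054672, -0.515540) → end (x,ẋ)=(-0.545078, -2.478686)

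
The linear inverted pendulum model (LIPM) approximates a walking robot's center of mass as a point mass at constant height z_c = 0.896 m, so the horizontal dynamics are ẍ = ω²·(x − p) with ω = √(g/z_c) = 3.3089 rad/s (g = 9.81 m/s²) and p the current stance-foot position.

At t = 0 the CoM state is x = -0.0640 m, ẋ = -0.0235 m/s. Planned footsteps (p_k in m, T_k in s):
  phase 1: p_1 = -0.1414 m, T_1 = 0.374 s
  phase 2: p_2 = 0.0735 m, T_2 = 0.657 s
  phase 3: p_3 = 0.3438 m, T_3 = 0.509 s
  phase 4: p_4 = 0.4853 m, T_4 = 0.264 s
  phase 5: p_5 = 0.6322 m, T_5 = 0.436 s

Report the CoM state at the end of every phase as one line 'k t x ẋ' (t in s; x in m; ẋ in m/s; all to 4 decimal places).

1 0.3740 -0.0080 0.3604
2 1.0310 0.1832 0.4348
3 1.5400 0.2381 -0.1704
4 1.8040 0.0867 -1.0486
5 2.2400 -1.2196 -5.9488

phase 1: p=-0.1414, T=0.374, ωT=1.237529, cosh=1.868592, sinh=1.578492; start (x,ẋ)=(-0.064000, -0.023500) → end (x,ẋ)=(-0.007982, 0.360354)
phase 2: p=0.0735, T=0.657, ωT=2.173947, cosh=4.453326, sinh=4.339598; start (x,ẋ)=(-0.007982, 0.360354) → end (x,ẋ)=(0.183238, 0.434756)
phase 3: p=0.3438, T=0.509, ωT=1.684230, cosh=2.786944, sinh=2.601357; start (x,ẋ)=(0.183238, 0.434756) → end (x,ẋ)=(0.238113, -0.170421)
phase 4: p=0.4853, T=0.264, ωT=0.873550, cosh=1.406433, sinh=0.988966; start (x,ẋ)=(0.238113, -0.170421) → end (x,ẋ)=(0.086713, -1.048577)
phase 5: p=0.6322, T=0.436, ωT=1.442680, cosh=2.234159, sinh=1.997865; start (x,ẋ)=(0.086713, -1.048577) → end (x,ẋ)=(-1.219620, -5.948757)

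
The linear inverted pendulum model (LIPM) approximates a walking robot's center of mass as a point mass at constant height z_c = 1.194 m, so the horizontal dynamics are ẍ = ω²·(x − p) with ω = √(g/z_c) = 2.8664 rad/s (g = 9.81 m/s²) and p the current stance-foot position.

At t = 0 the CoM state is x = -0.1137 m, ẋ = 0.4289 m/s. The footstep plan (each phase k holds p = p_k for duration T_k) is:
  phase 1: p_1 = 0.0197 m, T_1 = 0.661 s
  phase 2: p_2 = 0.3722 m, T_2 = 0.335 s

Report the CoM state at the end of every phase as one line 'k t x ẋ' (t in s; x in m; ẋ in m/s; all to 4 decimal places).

phase 1: p=0.0197, T=0.661, ωT=1.894690, cosh=3.400427, sinh=3.250062; start (x,ẋ)=(-0.113700, 0.428900) → end (x,ẋ)=(0.052390, 0.215692)
phase 2: p=0.3722, T=0.335, ωT=0.960244, cosh=1.497567, sinh=1.114767; start (x,ẋ)=(0.052390, 0.215692) → end (x,ẋ)=(-0.022852, -0.698897)

1 0.6610 0.0524 0.2157
2 0.9960 -0.0229 -0.6989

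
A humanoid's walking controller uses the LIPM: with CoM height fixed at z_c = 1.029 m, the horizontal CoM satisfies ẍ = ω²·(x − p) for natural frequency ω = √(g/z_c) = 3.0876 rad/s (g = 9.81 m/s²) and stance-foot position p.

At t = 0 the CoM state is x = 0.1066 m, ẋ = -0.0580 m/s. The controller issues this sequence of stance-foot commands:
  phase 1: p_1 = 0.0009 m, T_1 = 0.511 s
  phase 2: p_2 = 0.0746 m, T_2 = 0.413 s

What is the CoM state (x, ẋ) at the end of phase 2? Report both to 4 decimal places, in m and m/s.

phase 1: p=0.0009, T=0.511, ωT=1.577764, cosh=2.525273, sinh=2.318837; start (x,ẋ)=(0.106600, -0.058000) → end (x,ẋ)=(0.224262, 0.610308)
phase 2: p=0.0746, T=0.413, ωT=1.275179, cosh=1.929361, sinh=1.649980; start (x,ẋ)=(0.224262, 0.610308) → end (x,ẋ)=(0.689495, 1.939957)

x = 0.6895, ẋ = 1.9400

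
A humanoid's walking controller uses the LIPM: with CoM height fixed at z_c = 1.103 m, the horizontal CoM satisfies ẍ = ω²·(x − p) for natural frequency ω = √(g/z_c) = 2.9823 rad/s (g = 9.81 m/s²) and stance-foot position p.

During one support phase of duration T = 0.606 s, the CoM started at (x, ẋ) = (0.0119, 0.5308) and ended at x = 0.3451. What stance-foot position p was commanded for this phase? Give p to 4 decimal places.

p = 0.1033

ωT = 2.9823·0.606 = 1.807274; cosh(ωT) = 3.128956, sinh(ωT) = 2.964855
x(T) = p + (x₀−p)·cosh(ωT) + (ẋ₀/ω)·sinh(ωT) ⇒ p·(1 − cosh) = x(T) − x₀·cosh − (ẋ₀/ω)·sinh
numerator   = 0.3451 − (0.0119)·3.128956 − (0.5308/2.9823)·2.964855 = -0.219830
denominator = 1 − 3.128956 = -2.128956
p = -0.219830 / -2.128956 = 0.1033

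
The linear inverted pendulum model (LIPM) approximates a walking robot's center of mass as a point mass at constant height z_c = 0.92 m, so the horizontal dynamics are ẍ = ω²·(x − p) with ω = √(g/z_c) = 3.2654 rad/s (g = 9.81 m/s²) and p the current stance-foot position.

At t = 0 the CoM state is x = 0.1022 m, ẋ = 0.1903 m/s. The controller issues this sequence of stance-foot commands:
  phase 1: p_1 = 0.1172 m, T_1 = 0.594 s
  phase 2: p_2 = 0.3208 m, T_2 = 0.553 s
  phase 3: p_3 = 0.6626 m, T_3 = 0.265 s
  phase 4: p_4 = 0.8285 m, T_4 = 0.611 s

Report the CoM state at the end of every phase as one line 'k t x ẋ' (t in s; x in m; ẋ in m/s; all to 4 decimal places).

1 0.5940 0.2625 0.5087
2 1.1470 0.5997 1.0256
3 1.4120 0.8816 1.2333
4 2.0230 2.3904 5.2443

phase 1: p=0.1172, T=0.594, ωT=1.939648, cosh=3.550027, sinh=3.406272; start (x,ẋ)=(0.102200, 0.190300) → end (x,ẋ)=(0.262459, 0.508727)
phase 2: p=0.3208, T=0.553, ωT=1.805766, cosh=3.124490, sinh=2.960142; start (x,ẋ)=(0.262459, 0.508727) → end (x,ẋ)=(0.599685, 1.025590)
phase 3: p=0.6626, T=0.265, ωT=0.865331, cosh=1.398352, sinh=0.977440; start (x,ẋ)=(0.599685, 1.025590) → end (x,ẋ)=(0.881616, 1.233330)
phase 4: p=0.8285, T=0.611, ωT=1.995159, cosh=3.744684, sinh=3.608692; start (x,ẋ)=(0.881616, 1.233330) → end (x,ẋ)=(2.390391, 5.244333)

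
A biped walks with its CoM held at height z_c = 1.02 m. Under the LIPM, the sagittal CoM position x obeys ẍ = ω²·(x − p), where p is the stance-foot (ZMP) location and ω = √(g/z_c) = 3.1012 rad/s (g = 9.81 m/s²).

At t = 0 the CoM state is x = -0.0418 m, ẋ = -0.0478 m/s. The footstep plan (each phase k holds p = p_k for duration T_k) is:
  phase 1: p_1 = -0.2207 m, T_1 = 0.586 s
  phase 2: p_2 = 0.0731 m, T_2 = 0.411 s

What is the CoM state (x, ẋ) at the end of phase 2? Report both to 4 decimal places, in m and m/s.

x = 1.3108, ẋ = 4.0658

phase 1: p=-0.2207, T=0.586, ωT=1.817303, cosh=3.158850, sinh=2.996387; start (x,ẋ)=(-0.041800, -0.047800) → end (x,ẋ)=(0.298234, 1.511416)
phase 2: p=0.0731, T=0.411, ωT=1.274593, cosh=1.928395, sinh=1.648851; start (x,ẋ)=(0.298234, 1.511416) → end (x,ẋ)=(1.310839, 4.065811)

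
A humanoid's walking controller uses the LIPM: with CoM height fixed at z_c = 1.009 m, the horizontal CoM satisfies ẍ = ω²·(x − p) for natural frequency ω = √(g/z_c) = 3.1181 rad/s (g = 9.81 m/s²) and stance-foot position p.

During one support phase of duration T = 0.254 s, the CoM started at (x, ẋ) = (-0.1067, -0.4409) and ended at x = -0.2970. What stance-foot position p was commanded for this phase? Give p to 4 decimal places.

p = 0.0938

ωT = 3.1181·0.254 = 0.791997; cosh(ωT) = 1.330371, sinh(ωT) = 0.877431
x(T) = p + (x₀−p)·cosh(ωT) + (ẋ₀/ω)·sinh(ωT) ⇒ p·(1 − cosh) = x(T) − x₀·cosh − (ẋ₀/ω)·sinh
numerator   = -0.2970 − (-0.1067)·1.330371 − (-0.4409/3.1181)·0.877431 = -0.030980
denominator = 1 − 1.330371 = -0.330371
p = -0.030980 / -0.330371 = 0.0938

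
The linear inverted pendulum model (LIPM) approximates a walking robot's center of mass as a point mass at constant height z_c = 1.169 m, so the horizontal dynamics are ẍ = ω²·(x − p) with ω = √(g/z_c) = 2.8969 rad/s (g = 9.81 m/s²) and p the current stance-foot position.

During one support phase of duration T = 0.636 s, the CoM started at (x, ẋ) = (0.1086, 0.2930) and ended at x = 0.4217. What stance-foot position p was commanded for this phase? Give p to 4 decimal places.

ωT = 2.8969·0.636 = 1.842428; cosh(ωT) = 3.235140, sinh(ωT) = 3.076708
x(T) = p + (x₀−p)·cosh(ωT) + (ẋ₀/ω)·sinh(ωT) ⇒ p·(1 − cosh) = x(T) − x₀·cosh − (ẋ₀/ω)·sinh
numerator   = 0.4217 − (0.1086)·3.235140 − (0.2930/2.8969)·3.076708 = -0.240822
denominator = 1 − 3.235140 = -2.235140
p = -0.240822 / -2.235140 = 0.1077

p = 0.1077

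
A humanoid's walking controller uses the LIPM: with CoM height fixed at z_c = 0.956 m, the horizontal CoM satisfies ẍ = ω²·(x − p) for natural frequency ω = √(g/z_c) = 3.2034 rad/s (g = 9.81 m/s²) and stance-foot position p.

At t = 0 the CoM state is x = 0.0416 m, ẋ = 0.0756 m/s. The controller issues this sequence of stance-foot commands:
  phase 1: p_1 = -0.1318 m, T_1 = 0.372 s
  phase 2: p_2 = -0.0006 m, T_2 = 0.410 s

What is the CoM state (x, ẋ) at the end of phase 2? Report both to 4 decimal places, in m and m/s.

x = 0.9500, ẋ = 3.1189

phase 1: p=-0.1318, T=0.372, ωT=1.191665, cosh=1.798137, sinh=1.494421; start (x,ẋ)=(0.041600, 0.075600) → end (x,ẋ)=(0.215265, 0.966045)
phase 2: p=-0.0006, T=0.410, ωT=1.313394, cosh=1.993840, sinh=1.724934; start (x,ẋ)=(0.215265, 0.966045) → end (x,ẋ)=(0.949986, 3.118934)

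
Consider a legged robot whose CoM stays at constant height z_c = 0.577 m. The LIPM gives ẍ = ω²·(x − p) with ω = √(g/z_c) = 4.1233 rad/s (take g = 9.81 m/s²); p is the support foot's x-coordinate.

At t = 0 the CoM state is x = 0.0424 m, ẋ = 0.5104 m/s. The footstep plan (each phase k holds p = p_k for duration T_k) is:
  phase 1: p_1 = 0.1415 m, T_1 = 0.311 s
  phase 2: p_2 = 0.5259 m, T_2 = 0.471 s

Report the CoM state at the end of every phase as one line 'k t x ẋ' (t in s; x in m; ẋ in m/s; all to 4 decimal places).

phase 1: p=0.1415, T=0.311, ωT=1.282346, cosh=1.941237, sinh=1.663851; start (x,ẋ)=(0.042400, 0.510400) → end (x,ẋ)=(0.155082, 0.310926)
phase 2: p=0.5259, T=0.471, ωT=1.942074, cosh=3.558303, sinh=3.414897; start (x,ẋ)=(0.155082, 0.310926) → end (x,ẋ)=(-0.536075, -4.114985)

1 0.3110 0.1551 0.3109
2 0.7820 -0.5361 -4.1150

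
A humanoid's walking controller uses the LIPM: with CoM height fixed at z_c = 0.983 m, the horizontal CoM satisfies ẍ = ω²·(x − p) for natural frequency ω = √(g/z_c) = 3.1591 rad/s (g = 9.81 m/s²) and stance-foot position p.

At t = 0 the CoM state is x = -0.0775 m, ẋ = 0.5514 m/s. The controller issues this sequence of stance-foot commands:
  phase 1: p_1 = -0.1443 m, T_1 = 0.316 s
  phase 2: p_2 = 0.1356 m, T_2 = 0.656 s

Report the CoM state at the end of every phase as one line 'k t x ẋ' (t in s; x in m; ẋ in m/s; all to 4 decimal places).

1 0.3160 0.1633 1.0972
2 0.9720 1.6049 4.7689

phase 1: p=-0.1443, T=0.316, ωT=0.998276, cosh=1.541056, sinh=1.172542; start (x,ẋ)=(-0.077500, 0.551400) → end (x,ẋ)=(0.163302, 1.097178)
phase 2: p=0.1356, T=0.656, ωT=2.072370, cosh=4.034756, sinh=3.908868; start (x,ẋ)=(0.163302, 1.097178) → end (x,ẋ)=(1.604948, 4.768922)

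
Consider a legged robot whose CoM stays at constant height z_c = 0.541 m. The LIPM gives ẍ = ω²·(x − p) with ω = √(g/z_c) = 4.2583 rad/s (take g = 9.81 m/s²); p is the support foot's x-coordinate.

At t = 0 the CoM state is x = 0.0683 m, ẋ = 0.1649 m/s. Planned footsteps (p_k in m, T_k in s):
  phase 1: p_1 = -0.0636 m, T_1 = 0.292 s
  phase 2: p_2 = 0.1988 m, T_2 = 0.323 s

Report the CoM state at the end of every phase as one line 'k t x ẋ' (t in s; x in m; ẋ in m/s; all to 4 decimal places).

phase 1: p=-0.0636, T=0.292, ωT=1.243424, cosh=1.877930, sinh=1.589535; start (x,ẋ)=(0.068300, 0.164900) → end (x,ẋ)=(0.245653, 1.202464)
phase 2: p=0.1988, T=0.323, ωT=1.375431, cosh=2.104756, sinh=1.852025; start (x,ẋ)=(0.245653, 1.202464) → end (x,ẋ)=(0.820391, 2.900396)

1 0.2920 0.2457 1.2025
2 0.6150 0.8204 2.9004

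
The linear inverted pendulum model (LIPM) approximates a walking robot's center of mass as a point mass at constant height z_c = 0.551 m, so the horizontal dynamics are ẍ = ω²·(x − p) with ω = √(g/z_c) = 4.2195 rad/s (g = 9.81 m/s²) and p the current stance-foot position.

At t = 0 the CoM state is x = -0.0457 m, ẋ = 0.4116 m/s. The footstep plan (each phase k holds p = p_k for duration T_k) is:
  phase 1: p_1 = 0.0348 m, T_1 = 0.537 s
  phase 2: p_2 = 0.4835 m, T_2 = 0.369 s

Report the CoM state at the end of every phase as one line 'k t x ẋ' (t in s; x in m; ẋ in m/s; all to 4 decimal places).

1 0.5370 0.1077 0.3857
2 0.9060 -0.2403 -2.6388

phase 1: p=0.0348, T=0.537, ωT=2.265872, cosh=4.871631, sinh=4.767891; start (x,ẋ)=(-0.045700, 0.411600) → end (x,ẋ)=(0.107728, 0.385655)
phase 2: p=0.4835, T=0.369, ωT=1.556995, cosh=2.477657, sinh=2.266888; start (x,ẋ)=(0.107728, 0.385655) → end (x,ẋ)=(-0.240345, -2.638793)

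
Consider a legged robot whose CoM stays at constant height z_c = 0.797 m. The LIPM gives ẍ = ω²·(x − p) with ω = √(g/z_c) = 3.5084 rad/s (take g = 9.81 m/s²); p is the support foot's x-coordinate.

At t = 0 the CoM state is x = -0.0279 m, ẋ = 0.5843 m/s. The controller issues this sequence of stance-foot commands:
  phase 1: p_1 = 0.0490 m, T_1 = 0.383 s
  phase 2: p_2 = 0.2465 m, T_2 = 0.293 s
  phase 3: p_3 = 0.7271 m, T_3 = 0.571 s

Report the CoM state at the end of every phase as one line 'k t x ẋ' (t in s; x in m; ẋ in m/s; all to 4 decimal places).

phase 1: p=0.0490, T=0.383, ωT=1.343717, cosh=2.047070, sinh=1.786196; start (x,ẋ)=(-0.027900, 0.584300) → end (x,ẋ)=(0.189059, 0.714195)
phase 2: p=0.2465, T=0.293, ωT=1.027961, cosh=1.576548, sinh=1.218813; start (x,ẋ)=(0.189059, 0.714195) → end (x,ẋ)=(0.404052, 0.880340)
phase 3: p=0.7271, T=0.571, ωT=2.003296, cosh=3.774172, sinh=3.639282; start (x,ẋ)=(0.404052, 0.880340) → end (x,ẋ)=(0.421041, -0.802146)

1 0.3830 0.1891 0.7142
2 0.6760 0.4041 0.8803
3 1.2470 0.4210 -0.8021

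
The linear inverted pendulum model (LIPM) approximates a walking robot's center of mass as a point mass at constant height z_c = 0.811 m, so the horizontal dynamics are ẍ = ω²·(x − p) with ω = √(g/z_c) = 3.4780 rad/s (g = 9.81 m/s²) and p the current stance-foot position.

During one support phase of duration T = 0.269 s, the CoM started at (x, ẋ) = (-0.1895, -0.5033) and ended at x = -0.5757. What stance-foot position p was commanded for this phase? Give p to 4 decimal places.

ωT = 3.4780·0.269 = 0.935582; cosh(ωT) = 1.470527, sinh(ωT) = 1.078169
x(T) = p + (x₀−p)·cosh(ωT) + (ẋ₀/ω)·sinh(ωT) ⇒ p·(1 − cosh) = x(T) − x₀·cosh − (ẋ₀/ω)·sinh
numerator   = -0.5757 − (-0.1895)·1.470527 − (-0.5033/3.4780)·1.078169 = -0.141014
denominator = 1 − 1.470527 = -0.470527
p = -0.141014 / -0.470527 = 0.2997

p = 0.2997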